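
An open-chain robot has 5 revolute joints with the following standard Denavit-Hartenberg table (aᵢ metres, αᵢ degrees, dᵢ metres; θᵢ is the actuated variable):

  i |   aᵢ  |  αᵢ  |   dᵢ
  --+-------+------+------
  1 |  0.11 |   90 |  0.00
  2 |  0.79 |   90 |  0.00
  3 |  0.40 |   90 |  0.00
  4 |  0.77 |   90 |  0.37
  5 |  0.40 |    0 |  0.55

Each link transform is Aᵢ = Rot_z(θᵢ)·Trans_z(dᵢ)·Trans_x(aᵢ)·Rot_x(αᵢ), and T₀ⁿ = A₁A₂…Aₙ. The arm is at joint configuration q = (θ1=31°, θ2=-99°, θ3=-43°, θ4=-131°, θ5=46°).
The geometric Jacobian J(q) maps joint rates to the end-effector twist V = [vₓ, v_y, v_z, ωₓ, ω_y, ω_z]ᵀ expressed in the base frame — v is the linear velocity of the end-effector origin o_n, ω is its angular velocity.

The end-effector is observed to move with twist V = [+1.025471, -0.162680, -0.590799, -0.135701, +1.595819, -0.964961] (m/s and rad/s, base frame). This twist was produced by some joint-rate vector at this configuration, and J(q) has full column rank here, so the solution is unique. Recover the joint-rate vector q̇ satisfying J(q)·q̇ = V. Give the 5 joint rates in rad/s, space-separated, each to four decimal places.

o_n = [0.4805, 0.2909, 0.1030]
J₁: ẑ×o_n = [-0.2909, 0.4805, 0.0000], ω = ẑ
J2: z=[0.5150, -0.8572, 0.0000] o=[0.0943, 0.0567, 0.0000] → [-0.0883, -0.0530, 0.4517, 0.5150, -0.8572, 0.0000]
J3: z=[-0.8466, -0.5087, 0.1564] o=[-0.0116, -0.0070, -0.7803] → [-0.4959, 0.8248, -0.0019, -0.8466, -0.5087, 0.1564]
J4: z=[-0.2852, 0.6818, 0.6736] o=[-0.1914, 0.2033, -1.0692] → [0.7402, 0.7869, -0.4831, -0.2852, 0.6818, 0.6736]
J5: z=[-0.2163, -0.7305, 0.6478] o=[0.4221, 0.4856, -0.5460] → [-0.3479, 0.1782, 0.0848, -0.2163, -0.7305, 0.6478]
q̇ = J⁺·V = [-0.6910, -0.5760, -0.1270, 0.5210, -0.9340]

-0.6910 -0.5760 -0.1270 0.5210 -0.9340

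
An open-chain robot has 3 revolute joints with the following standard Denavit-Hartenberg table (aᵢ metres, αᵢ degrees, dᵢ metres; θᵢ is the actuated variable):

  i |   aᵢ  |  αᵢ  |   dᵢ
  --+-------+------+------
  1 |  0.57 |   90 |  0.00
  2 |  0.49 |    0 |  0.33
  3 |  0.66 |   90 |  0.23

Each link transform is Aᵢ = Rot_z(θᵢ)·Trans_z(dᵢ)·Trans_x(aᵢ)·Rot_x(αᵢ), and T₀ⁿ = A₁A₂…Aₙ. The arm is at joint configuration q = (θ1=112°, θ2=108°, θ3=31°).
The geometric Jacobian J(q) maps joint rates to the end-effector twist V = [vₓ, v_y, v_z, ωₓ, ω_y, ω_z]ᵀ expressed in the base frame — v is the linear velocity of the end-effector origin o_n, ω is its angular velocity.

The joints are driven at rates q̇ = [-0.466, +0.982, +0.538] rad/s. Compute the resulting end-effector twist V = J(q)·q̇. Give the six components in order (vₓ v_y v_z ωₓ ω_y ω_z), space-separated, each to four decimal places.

0.4814 -1.2904 -0.9058 1.4093 0.5694 -0.4660

o_n = [0.5490, 0.1360, 0.8990]
J₁: ẑ×o_n = [-0.1360, 0.5490, 0.0000], ω = ẑ
J2: z=[0.9272, 0.3746, 0.0000] o=[-0.2135, 0.5285, 0.0000] → [0.3368, -0.8336, -0.6495, 0.9272, 0.3746, 0.0000]
J3: z=[0.9272, 0.3746, 0.0000] o=[0.1492, 0.5117, 0.4660] → [0.1622, -0.4015, -0.4981, 0.9272, 0.3746, 0.0000]
V = J·q̇ = [0.4814, -1.2904, -0.9058, 1.4093, 0.5694, -0.4660]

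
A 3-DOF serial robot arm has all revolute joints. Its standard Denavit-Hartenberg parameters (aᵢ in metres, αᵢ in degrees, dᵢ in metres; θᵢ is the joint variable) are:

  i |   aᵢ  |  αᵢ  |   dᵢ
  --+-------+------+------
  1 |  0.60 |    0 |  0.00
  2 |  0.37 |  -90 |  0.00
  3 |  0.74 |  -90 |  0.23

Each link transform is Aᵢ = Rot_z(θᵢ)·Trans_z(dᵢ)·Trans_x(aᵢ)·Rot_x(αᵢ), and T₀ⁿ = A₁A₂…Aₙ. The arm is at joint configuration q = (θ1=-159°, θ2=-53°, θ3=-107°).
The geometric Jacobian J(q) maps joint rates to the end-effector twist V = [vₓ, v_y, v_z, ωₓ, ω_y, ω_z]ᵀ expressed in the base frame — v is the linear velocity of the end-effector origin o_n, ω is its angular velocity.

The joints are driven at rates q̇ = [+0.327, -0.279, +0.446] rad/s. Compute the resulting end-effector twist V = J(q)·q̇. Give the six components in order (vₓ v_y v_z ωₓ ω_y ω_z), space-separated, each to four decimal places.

o_n = [-0.8123, -0.3287, 0.7077]
J₁: ẑ×o_n = [0.3287, -0.8123, 0.0000], ω = ẑ
J2: z=[0.0000, 0.0000, 1.0000] o=[-0.5601, -0.2150, 0.0000] → [0.1136, -0.2522, 0.0000, 0.0000, 0.0000, 1.0000]
J3: z=[-0.5299, -0.8480, 0.0000] o=[-0.8739, -0.0190, 0.0000] → [-0.6001, 0.3750, 0.2164, -0.5299, -0.8480, 0.0000]
V = J·q̇ = [-0.1919, -0.0280, 0.0965, -0.2363, -0.3782, 0.0480]

-0.1919 -0.0280 0.0965 -0.2363 -0.3782 0.0480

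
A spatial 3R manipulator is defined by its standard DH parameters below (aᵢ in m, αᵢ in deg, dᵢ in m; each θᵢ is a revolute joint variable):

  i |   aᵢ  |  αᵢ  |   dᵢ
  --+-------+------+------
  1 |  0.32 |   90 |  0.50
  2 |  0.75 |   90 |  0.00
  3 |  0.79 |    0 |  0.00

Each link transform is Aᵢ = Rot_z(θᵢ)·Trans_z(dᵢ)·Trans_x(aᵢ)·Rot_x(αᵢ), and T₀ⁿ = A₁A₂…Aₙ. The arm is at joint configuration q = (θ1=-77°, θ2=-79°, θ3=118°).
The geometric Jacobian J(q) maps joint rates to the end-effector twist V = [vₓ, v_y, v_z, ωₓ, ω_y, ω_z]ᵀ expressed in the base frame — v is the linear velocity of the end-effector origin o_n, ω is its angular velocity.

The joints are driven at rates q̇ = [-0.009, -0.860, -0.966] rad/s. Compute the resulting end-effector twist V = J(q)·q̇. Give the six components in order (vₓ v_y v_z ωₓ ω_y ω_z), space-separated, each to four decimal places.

-0.3970 0.1113 -0.7236 1.0513 -0.7305 0.1753

o_n = [-0.5914, -0.5392, 0.1278]
J₁: ẑ×o_n = [0.5392, -0.5914, 0.0000], ω = ẑ
J2: z=[-0.9744, -0.2250, 0.0000] o=[0.0720, -0.3118, 0.5000] → [0.0837, -0.3626, 0.0723, -0.9744, -0.2250, 0.0000]
J3: z=[-0.2208, 0.9565, -0.1908] o=[0.1042, -0.4512, -0.2362] → [0.3314, 0.2131, 0.6847, -0.2208, 0.9565, -0.1908]
V = J·q̇ = [-0.3970, 0.1113, -0.7236, 1.0513, -0.7305, 0.1753]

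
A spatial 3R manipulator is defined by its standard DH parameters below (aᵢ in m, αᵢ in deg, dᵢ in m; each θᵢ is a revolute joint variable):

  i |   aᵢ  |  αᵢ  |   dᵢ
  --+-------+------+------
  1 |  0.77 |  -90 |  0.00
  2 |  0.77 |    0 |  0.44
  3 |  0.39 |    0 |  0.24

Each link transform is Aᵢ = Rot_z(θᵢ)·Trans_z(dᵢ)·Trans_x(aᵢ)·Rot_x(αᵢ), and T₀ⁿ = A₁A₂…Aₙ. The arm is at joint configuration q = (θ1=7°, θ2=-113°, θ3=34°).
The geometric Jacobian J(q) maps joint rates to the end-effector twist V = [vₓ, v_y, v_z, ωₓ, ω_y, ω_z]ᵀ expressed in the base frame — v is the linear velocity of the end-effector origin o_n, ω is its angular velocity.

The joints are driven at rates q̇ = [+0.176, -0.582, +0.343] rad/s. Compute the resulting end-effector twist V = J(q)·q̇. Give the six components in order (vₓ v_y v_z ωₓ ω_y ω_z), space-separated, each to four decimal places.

-0.6307 0.0189 -0.1573 0.0291 -0.2372 0.1760

o_n = [0.4566, 0.7412, 1.0916]
J₁: ẑ×o_n = [-0.7412, 0.4566, 0.0000], ω = ẑ
J2: z=[-0.1219, 0.9925, 0.0000] o=[0.7643, 0.0938, 0.0000] → [1.0835, 0.1330, 0.2264, -0.1219, 0.9925, 0.0000]
J3: z=[-0.1219, 0.9925, 0.0000] o=[0.4120, 0.4939, 0.7088] → [0.3800, 0.0467, -0.0744, -0.1219, 0.9925, 0.0000]
V = J·q̇ = [-0.6307, 0.0189, -0.1573, 0.0291, -0.2372, 0.1760]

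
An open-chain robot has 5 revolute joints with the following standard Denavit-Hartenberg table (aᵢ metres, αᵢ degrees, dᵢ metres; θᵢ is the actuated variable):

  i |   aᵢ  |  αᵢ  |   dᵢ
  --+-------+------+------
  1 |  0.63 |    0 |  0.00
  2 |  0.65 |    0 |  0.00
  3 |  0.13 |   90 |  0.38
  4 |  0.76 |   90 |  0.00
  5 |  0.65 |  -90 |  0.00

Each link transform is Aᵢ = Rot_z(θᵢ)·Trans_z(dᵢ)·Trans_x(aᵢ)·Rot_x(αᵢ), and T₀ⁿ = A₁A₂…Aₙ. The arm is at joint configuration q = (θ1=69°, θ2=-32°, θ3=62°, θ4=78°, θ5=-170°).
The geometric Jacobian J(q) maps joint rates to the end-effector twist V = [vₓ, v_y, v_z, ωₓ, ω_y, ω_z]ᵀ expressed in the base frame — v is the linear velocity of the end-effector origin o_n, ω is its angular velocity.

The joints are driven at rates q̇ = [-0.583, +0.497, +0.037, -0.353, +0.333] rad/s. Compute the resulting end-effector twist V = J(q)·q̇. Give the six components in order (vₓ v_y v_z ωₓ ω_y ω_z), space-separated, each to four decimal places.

0.1649 -0.1544 0.0280 -0.3996 0.2665 -0.1182

o_n = [0.6092, 1.1147, 0.4973]
J₁: ẑ×o_n = [-1.1147, 0.6092, 0.0000], ω = ẑ
J2: z=[0.0000, 0.0000, 1.0000] o=[0.2258, 0.5882, 0.0000] → [-0.5265, 0.3834, 0.0000, 0.0000, 0.0000, 1.0000]
J3: z=[0.0000, 0.0000, 1.0000] o=[0.7449, 0.9793, 0.0000] → [-0.1354, -0.1357, 0.0000, 0.0000, 0.0000, 1.0000]
J4: z=[0.9877, 0.1564, 0.0000] o=[0.7245, 1.1077, 0.3800] → [0.0183, -0.1158, 0.0249, 0.9877, 0.1564, 0.0000]
J5: z=[-0.1530, 0.9661, -0.2079] o=[0.6998, 1.2638, 1.1234] → [-0.6359, -0.0770, 0.1104, -0.1530, 0.9661, -0.2079]
V = J·q̇ = [0.1649, -0.1544, 0.0280, -0.3996, 0.2665, -0.1182]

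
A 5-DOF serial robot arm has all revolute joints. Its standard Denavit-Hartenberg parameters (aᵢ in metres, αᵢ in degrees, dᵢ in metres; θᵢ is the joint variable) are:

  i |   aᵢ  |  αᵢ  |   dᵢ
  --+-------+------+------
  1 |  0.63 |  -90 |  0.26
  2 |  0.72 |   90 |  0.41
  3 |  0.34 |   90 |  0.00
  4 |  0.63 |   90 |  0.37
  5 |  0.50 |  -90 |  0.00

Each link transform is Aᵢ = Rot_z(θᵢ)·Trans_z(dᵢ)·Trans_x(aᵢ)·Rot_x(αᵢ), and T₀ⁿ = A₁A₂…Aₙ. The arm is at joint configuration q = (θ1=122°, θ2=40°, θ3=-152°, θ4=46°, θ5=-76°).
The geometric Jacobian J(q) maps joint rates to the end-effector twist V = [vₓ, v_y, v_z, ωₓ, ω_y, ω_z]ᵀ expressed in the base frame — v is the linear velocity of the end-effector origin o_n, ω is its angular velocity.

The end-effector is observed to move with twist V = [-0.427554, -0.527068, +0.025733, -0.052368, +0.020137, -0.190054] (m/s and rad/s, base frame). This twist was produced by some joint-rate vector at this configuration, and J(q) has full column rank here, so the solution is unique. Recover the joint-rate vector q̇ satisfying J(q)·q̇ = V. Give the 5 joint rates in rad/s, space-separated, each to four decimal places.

0.1860 -0.1810 -0.5920 0.0600 -0.4790

o_n = [-0.4417, 0.8883, 0.6653]
J₁: ẑ×o_n = [-0.8883, -0.4417, 0.0000], ω = ẑ
J2: z=[-0.8480, -0.5299, 0.0000] o=[-0.3338, 0.5343, 0.2600] → [-0.2148, 0.3437, -0.3574, -0.8480, -0.5299, 0.0000]
J3: z=[-0.3406, 0.5451, 0.7660] o=[-0.9738, 0.7847, -0.2028] → [0.3939, 0.7034, -0.3254, -0.3406, 0.5451, 0.7660]
J4: z=[-0.5582, -0.7729, 0.3018] o=[-0.7166, 0.6743, -0.0098] → [-0.5864, 0.4598, 0.0930, -0.5582, -0.7729, 0.3018]
J5: z=[0.7808, -0.6123, -0.1239] o=[-0.7464, 0.4932, 0.6974] → [0.0686, -0.0127, 0.4951, 0.7808, -0.6123, -0.1239]
q̇ = J⁺·V = [0.1860, -0.1810, -0.5920, 0.0600, -0.4790]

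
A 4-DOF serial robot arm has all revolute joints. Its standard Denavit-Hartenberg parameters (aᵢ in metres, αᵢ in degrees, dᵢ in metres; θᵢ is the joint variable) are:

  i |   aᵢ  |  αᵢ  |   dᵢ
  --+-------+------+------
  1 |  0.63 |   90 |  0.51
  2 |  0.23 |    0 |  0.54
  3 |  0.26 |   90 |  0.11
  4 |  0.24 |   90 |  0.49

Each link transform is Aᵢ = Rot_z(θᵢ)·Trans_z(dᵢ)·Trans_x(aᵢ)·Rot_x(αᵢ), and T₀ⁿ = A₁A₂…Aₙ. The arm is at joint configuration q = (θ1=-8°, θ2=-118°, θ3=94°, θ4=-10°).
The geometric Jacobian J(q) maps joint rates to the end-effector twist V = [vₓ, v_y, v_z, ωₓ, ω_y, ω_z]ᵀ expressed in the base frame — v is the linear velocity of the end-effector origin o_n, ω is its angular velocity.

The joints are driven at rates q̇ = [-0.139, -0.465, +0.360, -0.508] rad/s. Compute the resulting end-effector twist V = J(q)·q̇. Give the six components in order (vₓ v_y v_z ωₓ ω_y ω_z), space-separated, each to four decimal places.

-0.2622 0.0492 0.0321 0.2192 0.0752 0.3251

o_n = [0.6839, -0.7104, -0.3426]
J₁: ẑ×o_n = [0.7104, 0.6839, -0.0000], ω = ẑ
J2: z=[-0.1392, -0.9903, 0.0000] o=[0.6239, -0.0877, 0.5100] → [0.8443, -0.1187, 0.1462, -0.1392, -0.9903, 0.0000]
J3: z=[-0.1392, -0.9903, 0.0000] o=[0.4418, -0.6074, 0.3069] → [0.6432, -0.0904, 0.2541, -0.1392, -0.9903, 0.0000]
J4: z=[-0.4028, 0.0566, -0.9135] o=[0.6617, -0.7494, 0.2012] → [0.0048, -0.2394, -0.0170, -0.4028, 0.0566, -0.9135]
V = J·q̇ = [-0.2622, 0.0492, 0.0321, 0.2192, 0.0752, 0.3251]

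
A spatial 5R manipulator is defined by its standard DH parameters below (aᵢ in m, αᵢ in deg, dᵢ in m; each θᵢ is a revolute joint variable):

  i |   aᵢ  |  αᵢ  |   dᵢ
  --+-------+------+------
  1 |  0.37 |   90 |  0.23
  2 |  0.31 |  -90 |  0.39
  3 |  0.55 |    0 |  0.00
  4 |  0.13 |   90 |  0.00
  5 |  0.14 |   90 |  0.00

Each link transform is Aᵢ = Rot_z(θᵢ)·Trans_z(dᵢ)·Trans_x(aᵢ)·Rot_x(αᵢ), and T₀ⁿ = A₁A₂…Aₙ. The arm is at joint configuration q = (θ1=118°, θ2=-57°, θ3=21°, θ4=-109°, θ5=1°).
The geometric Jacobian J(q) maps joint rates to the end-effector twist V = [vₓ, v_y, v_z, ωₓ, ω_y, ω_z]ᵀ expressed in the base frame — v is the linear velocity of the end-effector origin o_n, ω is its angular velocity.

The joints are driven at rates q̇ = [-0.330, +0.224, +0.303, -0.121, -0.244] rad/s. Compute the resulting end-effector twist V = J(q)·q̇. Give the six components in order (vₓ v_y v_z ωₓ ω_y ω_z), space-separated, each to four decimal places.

o_n = [0.0209, 0.9463, -0.4672]
J₁: ẑ×o_n = [-0.9463, 0.0209, 0.0000], ω = ẑ
J2: z=[0.8829, 0.4695, 0.0000] o=[-0.1737, 0.3267, 0.2300] → [-0.3273, 0.6156, 0.4557, 0.8829, 0.4695, 0.0000]
J3: z=[-0.3937, 0.7405, 0.5446] o=[0.0914, 0.6589, -0.0300] → [-0.4803, -0.2105, -0.0610, -0.3937, 0.7405, 0.5446]
J4: z=[-0.3937, 0.7405, 0.5446] o=[-0.2139, 0.8132, -0.4606] → [-0.0773, 0.1253, -0.2263, -0.3937, 0.7405, 0.5446]
J5: z=[0.2864, -0.4642, 0.8382] o=[-0.1004, 0.8764, -0.4644] → [-0.0572, 0.1025, 0.0763, 0.2864, -0.4642, 0.8382]
V = J·q̇ = [0.1167, 0.0270, 0.0924, 0.0563, 0.3532, -0.4354]

0.1167 0.0270 0.0924 0.0563 0.3532 -0.4354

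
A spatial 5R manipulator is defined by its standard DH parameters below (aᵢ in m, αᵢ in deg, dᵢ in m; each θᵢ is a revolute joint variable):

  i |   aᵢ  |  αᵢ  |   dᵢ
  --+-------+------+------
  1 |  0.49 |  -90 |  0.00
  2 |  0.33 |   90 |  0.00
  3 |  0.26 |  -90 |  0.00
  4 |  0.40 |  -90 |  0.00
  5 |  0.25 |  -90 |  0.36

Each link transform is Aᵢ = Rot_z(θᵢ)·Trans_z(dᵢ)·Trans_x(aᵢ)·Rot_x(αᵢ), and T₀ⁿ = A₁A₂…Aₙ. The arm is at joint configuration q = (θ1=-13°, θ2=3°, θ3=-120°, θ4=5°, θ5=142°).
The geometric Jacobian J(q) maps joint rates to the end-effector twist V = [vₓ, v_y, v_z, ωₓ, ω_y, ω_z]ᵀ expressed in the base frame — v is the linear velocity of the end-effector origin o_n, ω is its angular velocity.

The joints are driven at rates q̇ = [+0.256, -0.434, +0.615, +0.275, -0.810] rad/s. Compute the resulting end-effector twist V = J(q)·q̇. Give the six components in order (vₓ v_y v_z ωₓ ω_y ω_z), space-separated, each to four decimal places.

o_n = [0.3734, -0.3902, -0.3748]
J₁: ẑ×o_n = [0.3902, 0.3734, -0.0000], ω = ẑ
J2: z=[0.2250, 0.9744, 0.0000] o=[0.4774, -0.1102, 0.0000] → [-0.3652, 0.0843, 0.0384, 0.2250, 0.9744, 0.0000]
J3: z=[0.0510, -0.0118, 0.9986] o=[0.7985, -0.1844, -0.0173] → [0.2097, -0.4063, -0.0155, 0.0510, -0.0118, 0.9986]
J4: z=[0.7302, -0.6817, -0.0453] o=[0.6214, -0.3746, -0.0105] → [0.2477, 0.2773, -0.1805, 0.7302, -0.6817, -0.0453]
J5: z=[0.0086, 0.0755, -0.9971] o=[0.3481, -0.6656, -0.0349] → [0.2490, -0.0223, 0.0005, 0.0086, 0.0755, -0.9971]
V = J·q̇ = [0.2538, -0.0966, -0.0762, 0.1276, -0.6787, 1.6654]

0.2538 -0.0966 -0.0762 0.1276 -0.6787 1.6654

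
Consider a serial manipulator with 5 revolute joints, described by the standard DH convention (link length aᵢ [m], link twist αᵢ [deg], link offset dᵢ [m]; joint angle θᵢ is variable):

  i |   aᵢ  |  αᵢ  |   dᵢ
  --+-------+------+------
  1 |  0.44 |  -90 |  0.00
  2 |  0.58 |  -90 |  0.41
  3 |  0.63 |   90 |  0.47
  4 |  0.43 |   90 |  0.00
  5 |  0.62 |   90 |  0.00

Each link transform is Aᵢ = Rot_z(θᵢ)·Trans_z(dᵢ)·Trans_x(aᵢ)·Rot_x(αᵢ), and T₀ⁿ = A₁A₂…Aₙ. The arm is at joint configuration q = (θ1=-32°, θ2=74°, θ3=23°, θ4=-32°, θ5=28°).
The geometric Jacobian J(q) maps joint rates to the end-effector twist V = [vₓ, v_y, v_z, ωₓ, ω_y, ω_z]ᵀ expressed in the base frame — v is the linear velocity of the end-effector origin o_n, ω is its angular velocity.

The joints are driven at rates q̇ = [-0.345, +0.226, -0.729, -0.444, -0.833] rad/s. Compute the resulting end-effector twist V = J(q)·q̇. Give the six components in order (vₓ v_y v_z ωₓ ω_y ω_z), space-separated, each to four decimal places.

o_n = [0.9455, -0.4636, -1.9445]
J₁: ẑ×o_n = [0.4636, 0.9455, -0.0000], ω = ẑ
J2: z=[0.5299, 0.8480, 0.0000] o=[0.3731, -0.2332, 0.0000] → [-1.6491, 1.0305, -0.6075, 0.5299, 0.8480, 0.0000]
J3: z=[-0.8152, 0.5094, -0.2756] o=[0.7260, 0.0298, -0.5575] → [-0.8425, -1.1912, 0.2904, -0.8152, 0.5094, -0.2756]
J4: z=[0.5791, 0.7236, -0.3756] o=[0.3480, -0.0242, -1.2445] → [-0.6715, 0.1810, -0.6868, 0.5791, 0.7236, -0.3756]
J5: z=[0.6870, -0.1851, 0.7027] o=[0.5367, -0.3102, -1.5044] → [0.1893, 0.5897, -0.0297, 0.6870, -0.1851, 0.7027]
V = J·q̇ = [0.2221, 0.2035, -0.0193, -0.1154, -0.3467, -0.5626]

0.2221 0.2035 -0.0193 -0.1154 -0.3467 -0.5626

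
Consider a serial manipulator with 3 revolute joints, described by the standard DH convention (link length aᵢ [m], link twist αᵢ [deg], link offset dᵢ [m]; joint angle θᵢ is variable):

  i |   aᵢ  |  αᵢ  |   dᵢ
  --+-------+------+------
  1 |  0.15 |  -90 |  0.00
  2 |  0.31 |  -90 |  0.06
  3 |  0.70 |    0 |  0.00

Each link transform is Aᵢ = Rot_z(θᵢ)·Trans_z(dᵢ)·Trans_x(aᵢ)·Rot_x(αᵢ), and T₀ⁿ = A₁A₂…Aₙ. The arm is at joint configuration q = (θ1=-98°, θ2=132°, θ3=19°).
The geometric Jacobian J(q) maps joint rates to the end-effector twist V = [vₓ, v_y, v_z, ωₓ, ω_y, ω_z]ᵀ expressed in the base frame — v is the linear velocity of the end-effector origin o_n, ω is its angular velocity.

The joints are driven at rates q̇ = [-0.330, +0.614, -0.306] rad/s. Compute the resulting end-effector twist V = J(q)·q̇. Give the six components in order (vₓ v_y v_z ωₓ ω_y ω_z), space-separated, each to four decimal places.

o_n = [-0.0966, 0.5188, -0.7222]
J₁: ẑ×o_n = [-0.5188, -0.0966, 0.0000], ω = ẑ
J2: z=[0.9903, -0.1392, 0.0000] o=[-0.0209, -0.1485, 0.0000] → [0.1005, 0.7152, 0.6503, 0.9903, -0.1392, 0.0000]
J3: z=[0.1034, 0.7359, 0.6691] o=[0.0674, 0.0485, -0.2304] → [-0.6766, -0.0589, 0.1694, 0.1034, 0.7359, 0.6691]
V = J·q̇ = [0.4400, 0.4890, 0.3475, 0.5764, -0.3106, -0.5348]

0.4400 0.4890 0.3475 0.5764 -0.3106 -0.5348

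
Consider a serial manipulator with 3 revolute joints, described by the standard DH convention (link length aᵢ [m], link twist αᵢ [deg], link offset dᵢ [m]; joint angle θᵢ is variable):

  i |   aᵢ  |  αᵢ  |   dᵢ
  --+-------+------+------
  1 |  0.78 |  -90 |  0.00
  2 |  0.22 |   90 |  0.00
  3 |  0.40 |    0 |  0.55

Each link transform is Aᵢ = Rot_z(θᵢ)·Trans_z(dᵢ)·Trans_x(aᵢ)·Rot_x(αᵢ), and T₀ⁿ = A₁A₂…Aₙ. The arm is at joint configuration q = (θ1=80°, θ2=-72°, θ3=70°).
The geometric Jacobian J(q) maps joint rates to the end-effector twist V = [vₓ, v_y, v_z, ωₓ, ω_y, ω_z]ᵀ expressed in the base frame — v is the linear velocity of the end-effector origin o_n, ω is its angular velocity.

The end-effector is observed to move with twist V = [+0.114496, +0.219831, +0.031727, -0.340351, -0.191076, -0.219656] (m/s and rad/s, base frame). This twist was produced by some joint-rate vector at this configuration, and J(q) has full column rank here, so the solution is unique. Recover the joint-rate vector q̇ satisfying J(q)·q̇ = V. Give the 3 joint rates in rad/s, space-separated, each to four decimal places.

o_n = [-0.3064, 0.4269, 0.5093]
J₁: ẑ×o_n = [-0.4269, -0.3064, 0.0000], ω = ẑ
J2: z=[-0.9848, 0.1736, 0.0000] o=[0.1354, 0.7682, 0.0000] → [0.0884, 0.5016, 0.4128, -0.9848, 0.1736, 0.0000]
J3: z=[-0.1651, -0.9366, 0.3090] o=[0.1473, 0.8351, 0.2092] → [-0.1549, -0.0906, -0.3575, -0.1651, -0.9366, 0.3090]
q̇ = J⁺·V = [-0.3000, 0.3020, 0.2600]

-0.3000 0.3020 0.2600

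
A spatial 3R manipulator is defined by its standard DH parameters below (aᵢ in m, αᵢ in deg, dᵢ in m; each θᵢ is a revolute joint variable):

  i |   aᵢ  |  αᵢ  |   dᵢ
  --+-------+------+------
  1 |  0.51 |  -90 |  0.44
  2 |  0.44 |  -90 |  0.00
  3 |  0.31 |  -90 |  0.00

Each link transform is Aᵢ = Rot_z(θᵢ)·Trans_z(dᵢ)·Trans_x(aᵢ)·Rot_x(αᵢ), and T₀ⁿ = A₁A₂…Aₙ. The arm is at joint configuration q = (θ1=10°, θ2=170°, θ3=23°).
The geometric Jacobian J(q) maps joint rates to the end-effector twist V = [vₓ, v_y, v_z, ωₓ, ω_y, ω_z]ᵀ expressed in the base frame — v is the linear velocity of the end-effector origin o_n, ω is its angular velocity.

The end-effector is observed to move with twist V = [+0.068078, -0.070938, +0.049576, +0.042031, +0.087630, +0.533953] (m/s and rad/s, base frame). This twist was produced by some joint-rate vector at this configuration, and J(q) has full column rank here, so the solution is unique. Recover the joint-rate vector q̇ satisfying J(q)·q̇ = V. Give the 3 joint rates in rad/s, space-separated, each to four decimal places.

0.8550 0.0790 -0.3260

o_n = [-0.1802, -0.1548, 0.3140]
J₁: ẑ×o_n = [0.1548, -0.1802, 0.0000], ω = ẑ
J2: z=[-0.1736, 0.9848, 0.0000] o=[0.5023, 0.0886, 0.4400] → [-0.1240, -0.0219, 0.7143, -0.1736, 0.9848, 0.0000]
J3: z=[-0.1710, -0.0302, 0.9848] o=[0.0755, 0.0133, 0.3636] → [0.1670, -0.2603, 0.0210, -0.1710, -0.0302, 0.9848]
q̇ = J⁺·V = [0.8550, 0.0790, -0.3260]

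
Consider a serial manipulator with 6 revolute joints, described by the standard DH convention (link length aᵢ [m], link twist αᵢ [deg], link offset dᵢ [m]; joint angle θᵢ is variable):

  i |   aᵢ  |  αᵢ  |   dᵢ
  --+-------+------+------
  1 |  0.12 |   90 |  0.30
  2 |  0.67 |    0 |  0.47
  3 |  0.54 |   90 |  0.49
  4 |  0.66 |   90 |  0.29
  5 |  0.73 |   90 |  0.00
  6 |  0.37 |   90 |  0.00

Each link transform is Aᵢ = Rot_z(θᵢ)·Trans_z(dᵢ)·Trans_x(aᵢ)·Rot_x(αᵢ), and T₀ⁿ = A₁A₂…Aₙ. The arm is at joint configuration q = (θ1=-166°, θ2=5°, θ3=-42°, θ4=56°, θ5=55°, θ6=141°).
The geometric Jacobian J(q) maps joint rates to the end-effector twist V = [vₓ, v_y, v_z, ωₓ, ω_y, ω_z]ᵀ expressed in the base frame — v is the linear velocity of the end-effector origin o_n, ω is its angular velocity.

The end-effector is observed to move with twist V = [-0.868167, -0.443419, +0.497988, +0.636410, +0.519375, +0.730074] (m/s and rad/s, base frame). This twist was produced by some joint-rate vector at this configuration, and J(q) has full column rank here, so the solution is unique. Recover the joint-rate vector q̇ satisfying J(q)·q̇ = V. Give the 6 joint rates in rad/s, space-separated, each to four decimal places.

0.2190 0.8300 -0.6570 -0.2110 -0.8460 -0.4360

o_n = [-1.7311, 1.2043, -0.9113]
J₁: ẑ×o_n = [-1.2043, -1.7311, 0.0000], ω = ẑ
J2: z=[-0.2419, 0.9703, 0.0000] o=[-0.1164, -0.0290, 0.3000] → [-1.1754, -0.2930, 1.2683, -0.2419, 0.9703, 0.0000]
J3: z=[-0.2419, 0.9703, 0.0000] o=[-0.8778, 0.2655, 0.3584] → [-1.2320, -0.3072, 0.6009, -0.2419, 0.9703, 0.0000]
J4: z=[0.5839, 0.1456, -0.7986] o=[-1.4148, 0.6367, 0.0334] → [0.3158, 0.8043, 0.3776, 0.5839, 0.1456, -0.7986]
J5: z=[-0.5072, -0.7028, -0.4989] o=[-1.6638, 1.1385, -0.4203] → [0.3779, -0.2154, -0.0807, -0.5072, -0.7028, -0.4989]
J6: z=[-0.8542, 0.4869, 0.1824] o=[-1.5800, 1.5171, -1.0388] → [0.1191, 0.0813, 0.3407, -0.8542, 0.4869, 0.1824]
q̇ = J⁺·V = [0.2190, 0.8300, -0.6570, -0.2110, -0.8460, -0.4360]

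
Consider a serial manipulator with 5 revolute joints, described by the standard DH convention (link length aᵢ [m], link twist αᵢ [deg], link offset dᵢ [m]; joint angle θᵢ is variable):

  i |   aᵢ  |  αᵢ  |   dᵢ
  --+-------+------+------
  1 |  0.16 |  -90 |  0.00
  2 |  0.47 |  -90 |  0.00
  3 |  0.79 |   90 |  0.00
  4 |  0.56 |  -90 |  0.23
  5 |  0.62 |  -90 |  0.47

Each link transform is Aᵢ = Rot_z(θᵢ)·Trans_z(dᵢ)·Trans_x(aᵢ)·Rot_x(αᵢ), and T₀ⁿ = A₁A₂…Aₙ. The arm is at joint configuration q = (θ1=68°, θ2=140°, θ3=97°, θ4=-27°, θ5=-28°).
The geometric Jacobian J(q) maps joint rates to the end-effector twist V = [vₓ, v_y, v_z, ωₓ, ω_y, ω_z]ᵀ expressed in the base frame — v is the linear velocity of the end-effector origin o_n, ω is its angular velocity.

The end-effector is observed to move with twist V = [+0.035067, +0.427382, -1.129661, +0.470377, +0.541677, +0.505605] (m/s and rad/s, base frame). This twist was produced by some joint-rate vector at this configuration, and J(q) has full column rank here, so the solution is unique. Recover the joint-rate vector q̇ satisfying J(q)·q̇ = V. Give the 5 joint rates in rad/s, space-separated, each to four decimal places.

-0.1520 -0.2300 -0.1640 -0.9350 0.2600

o_n = [1.7568, -1.0942, -0.5430]
J₁: ẑ×o_n = [1.0942, 1.7568, -0.0000], ω = ẑ
J2: z=[-0.9272, 0.3746, 0.0000] o=[0.0599, 0.1483, 0.0000] → [-0.2034, -0.5035, 0.5165, -0.9272, 0.3746, 0.0000]
J3: z=[-0.2408, -0.5960, 0.7660] o=[-0.0749, -0.1855, -0.3021] → [0.8397, 1.3452, 1.3105, -0.2408, -0.5960, 0.7660]
J4: z=[-0.1718, -0.7506, -0.6380] o=[0.6797, -0.4108, -0.2402] → [-0.2087, -0.7392, 0.9259, -0.1718, -0.7506, -0.6380]
J5: z=[0.2191, -0.6605, 0.7181] o=[1.1780, -0.5743, -0.5426] → [0.3736, 0.4157, 0.2683, 0.2191, -0.6605, 0.7181]
q̇ = J⁺·V = [-0.1520, -0.2300, -0.1640, -0.9350, 0.2600]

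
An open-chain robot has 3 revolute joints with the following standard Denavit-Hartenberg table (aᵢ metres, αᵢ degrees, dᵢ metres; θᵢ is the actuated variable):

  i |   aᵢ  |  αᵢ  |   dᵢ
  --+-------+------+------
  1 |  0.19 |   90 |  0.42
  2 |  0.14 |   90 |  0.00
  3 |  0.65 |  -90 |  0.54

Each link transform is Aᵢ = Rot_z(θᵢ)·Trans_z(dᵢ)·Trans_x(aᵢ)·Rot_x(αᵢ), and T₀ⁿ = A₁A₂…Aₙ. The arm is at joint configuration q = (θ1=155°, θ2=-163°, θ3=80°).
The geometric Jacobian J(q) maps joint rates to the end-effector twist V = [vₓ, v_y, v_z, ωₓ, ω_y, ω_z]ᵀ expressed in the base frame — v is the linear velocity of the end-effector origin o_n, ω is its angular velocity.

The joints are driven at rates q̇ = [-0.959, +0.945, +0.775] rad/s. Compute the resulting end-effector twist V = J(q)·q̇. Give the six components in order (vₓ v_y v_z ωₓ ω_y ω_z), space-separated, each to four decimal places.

0.4573 -0.3386 -0.2327 0.6047 0.7607 -0.2179

o_n = [0.4606, 0.4915, 0.8625]
J₁: ẑ×o_n = [-0.4915, 0.4606, 0.0000], ω = ẑ
J2: z=[0.4226, 0.9063, 0.0000] o=[-0.1722, 0.0803, 0.4200] → [0.4010, -0.1870, -0.3997, 0.4226, 0.9063, 0.0000]
J3: z=[0.2650, -0.1236, 0.9563] o=[-0.0509, 0.0237, 0.3791] → [-0.5071, 0.3610, 0.1872, 0.2650, -0.1236, 0.9563]
V = J·q̇ = [0.4573, -0.3386, -0.2327, 0.6047, 0.7607, -0.2179]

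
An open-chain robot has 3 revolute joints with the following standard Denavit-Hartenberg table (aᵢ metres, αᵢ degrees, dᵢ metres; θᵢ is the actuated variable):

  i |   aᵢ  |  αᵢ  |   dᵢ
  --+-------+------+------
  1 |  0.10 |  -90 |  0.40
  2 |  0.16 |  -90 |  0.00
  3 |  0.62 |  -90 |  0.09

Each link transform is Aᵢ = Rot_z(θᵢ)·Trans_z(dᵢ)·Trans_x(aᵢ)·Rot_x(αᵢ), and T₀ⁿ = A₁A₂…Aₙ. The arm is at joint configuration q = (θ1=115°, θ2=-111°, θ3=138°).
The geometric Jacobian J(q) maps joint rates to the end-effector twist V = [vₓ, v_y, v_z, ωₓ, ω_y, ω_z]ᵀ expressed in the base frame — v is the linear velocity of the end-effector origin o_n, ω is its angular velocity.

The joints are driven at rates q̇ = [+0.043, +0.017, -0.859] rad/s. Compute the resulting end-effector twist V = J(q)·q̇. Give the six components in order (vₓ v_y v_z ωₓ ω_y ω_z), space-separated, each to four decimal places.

0.3955 0.0586 0.3294 0.3235 -0.7340 -0.2648

o_n = [0.2527, 0.4398, 0.1515]
J₁: ẑ×o_n = [-0.4398, 0.2527, 0.0000], ω = ẑ
J2: z=[-0.9063, -0.4226, 0.0000] o=[-0.0423, 0.0906, 0.4000] → [0.1050, -0.2252, -0.1918, -0.9063, -0.4226, 0.0000]
J3: z=[-0.3945, 0.8461, 0.3584] o=[-0.0180, 0.0387, 0.5494] → [-0.4804, -0.0600, -0.3873, -0.3945, 0.8461, 0.3584]
V = J·q̇ = [0.3955, 0.0586, 0.3294, 0.3235, -0.7340, -0.2648]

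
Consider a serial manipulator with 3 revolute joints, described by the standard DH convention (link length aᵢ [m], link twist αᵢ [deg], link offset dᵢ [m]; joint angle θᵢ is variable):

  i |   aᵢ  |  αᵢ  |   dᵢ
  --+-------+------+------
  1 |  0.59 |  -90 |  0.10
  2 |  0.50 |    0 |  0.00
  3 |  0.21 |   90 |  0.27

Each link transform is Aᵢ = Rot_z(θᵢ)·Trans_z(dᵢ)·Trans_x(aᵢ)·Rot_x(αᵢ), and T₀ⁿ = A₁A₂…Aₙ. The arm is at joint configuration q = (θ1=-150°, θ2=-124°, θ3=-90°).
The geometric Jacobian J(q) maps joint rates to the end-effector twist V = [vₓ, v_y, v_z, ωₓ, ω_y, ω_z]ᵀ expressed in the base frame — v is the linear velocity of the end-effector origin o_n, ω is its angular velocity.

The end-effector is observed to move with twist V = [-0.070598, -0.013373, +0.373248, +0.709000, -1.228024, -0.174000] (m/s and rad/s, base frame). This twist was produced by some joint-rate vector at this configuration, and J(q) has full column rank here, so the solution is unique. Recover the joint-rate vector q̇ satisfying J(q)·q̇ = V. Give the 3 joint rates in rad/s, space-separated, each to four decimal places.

o_n = [0.0170, -0.3020, 0.3971]
J₁: ẑ×o_n = [0.3020, 0.0170, -0.0000], ω = ẑ
J2: z=[0.5000, -0.8660, 0.0000] o=[-0.5110, -0.2950, 0.1000] → [-0.2573, -0.1485, 0.4537, 0.5000, -0.8660, 0.0000]
J3: z=[0.5000, -0.8660, 0.0000] o=[-0.2688, -0.1552, 0.5145] → [0.1017, 0.0587, 0.1741, 0.5000, -0.8660, 0.0000]
q̇ = J⁺·V = [-0.1740, 0.4520, 0.9660]

-0.1740 0.4520 0.9660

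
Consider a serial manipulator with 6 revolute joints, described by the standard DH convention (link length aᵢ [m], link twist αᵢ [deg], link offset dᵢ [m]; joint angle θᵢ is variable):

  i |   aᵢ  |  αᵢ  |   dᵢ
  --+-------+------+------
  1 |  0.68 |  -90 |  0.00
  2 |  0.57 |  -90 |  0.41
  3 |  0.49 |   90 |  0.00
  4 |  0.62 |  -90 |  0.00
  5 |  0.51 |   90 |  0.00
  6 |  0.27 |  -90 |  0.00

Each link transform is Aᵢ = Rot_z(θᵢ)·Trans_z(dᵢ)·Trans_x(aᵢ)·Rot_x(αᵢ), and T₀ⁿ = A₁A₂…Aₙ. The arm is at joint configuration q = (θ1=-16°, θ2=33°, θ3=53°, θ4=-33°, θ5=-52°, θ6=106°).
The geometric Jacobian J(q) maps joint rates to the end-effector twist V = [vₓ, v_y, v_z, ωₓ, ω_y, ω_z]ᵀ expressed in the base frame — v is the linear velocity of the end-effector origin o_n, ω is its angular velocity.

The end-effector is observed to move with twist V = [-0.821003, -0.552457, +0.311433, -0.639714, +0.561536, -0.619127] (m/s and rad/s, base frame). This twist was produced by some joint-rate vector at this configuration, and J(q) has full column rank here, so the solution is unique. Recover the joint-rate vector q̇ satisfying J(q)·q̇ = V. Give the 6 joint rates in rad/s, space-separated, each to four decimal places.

o_n = [2.0082, -1.0778, -0.6877]
J₁: ẑ×o_n = [1.0778, 2.0082, -0.0000], ω = ẑ
J2: z=[0.2756, 0.9613, 0.0000] o=[0.6537, -0.1874, 0.0000] → [-0.6611, 0.1896, -1.5475, 0.2756, 0.9613, 0.0000]
J3: z=[-0.5235, 0.1501, -0.8387] o=[1.2262, 0.0749, -0.3104] → [-1.0234, -0.8533, 0.4861, -0.5235, 0.1501, -0.8387]
J4: z=[0.8097, 0.3939, -0.4350] o=[1.3561, -0.3694, -0.4711] → [-0.3935, -0.1082, -0.8305, 0.8097, 0.3939, -0.4350]
J5: z=[-0.2947, -0.3680, -0.8819] o=[1.6707, -0.8916, -0.3583] → [-0.0430, -0.3947, 0.1791, -0.2947, -0.3680, -0.8819]
J6: z=[0.0987, 0.9062, -0.4111] o=[2.1554, -0.9978, -0.4760] → [-0.2248, 0.0814, 0.1255, 0.0987, 0.9062, -0.4111]
q̇ = J⁺·V = [-0.0700, 0.3180, 0.6230, -0.5190, 0.0820, 0.4380]

-0.0700 0.3180 0.6230 -0.5190 0.0820 0.4380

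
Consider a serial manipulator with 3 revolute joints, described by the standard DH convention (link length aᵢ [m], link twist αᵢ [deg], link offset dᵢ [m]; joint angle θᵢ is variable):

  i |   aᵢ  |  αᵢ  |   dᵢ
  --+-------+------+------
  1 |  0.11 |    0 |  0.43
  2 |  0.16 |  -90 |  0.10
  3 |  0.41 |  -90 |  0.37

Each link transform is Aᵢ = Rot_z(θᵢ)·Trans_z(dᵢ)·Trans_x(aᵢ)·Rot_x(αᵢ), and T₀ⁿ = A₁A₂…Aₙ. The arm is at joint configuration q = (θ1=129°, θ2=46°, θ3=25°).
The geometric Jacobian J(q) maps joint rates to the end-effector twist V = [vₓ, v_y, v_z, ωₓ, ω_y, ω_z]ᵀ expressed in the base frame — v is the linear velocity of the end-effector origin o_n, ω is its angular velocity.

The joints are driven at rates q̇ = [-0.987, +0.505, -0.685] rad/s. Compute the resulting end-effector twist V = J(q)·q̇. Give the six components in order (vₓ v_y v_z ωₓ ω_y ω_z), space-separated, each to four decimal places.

o_n = [-0.6310, -0.2368, 0.3567]
J₁: ẑ×o_n = [0.2368, -0.6310, 0.0000], ω = ẑ
J2: z=[0.0000, 0.0000, 1.0000] o=[-0.0692, 0.0855, 0.4300] → [0.3223, -0.5618, 0.0000, 0.0000, 0.0000, 1.0000]
J3: z=[-0.0872, -0.9962, 0.0000] o=[-0.2286, 0.0994, 0.5300] → [0.1726, -0.0151, -0.3716, -0.0872, -0.9962, 0.0000]
V = J·q̇ = [-0.1892, 0.3495, 0.2545, 0.0597, 0.6824, -0.4820]

-0.1892 0.3495 0.2545 0.0597 0.6824 -0.4820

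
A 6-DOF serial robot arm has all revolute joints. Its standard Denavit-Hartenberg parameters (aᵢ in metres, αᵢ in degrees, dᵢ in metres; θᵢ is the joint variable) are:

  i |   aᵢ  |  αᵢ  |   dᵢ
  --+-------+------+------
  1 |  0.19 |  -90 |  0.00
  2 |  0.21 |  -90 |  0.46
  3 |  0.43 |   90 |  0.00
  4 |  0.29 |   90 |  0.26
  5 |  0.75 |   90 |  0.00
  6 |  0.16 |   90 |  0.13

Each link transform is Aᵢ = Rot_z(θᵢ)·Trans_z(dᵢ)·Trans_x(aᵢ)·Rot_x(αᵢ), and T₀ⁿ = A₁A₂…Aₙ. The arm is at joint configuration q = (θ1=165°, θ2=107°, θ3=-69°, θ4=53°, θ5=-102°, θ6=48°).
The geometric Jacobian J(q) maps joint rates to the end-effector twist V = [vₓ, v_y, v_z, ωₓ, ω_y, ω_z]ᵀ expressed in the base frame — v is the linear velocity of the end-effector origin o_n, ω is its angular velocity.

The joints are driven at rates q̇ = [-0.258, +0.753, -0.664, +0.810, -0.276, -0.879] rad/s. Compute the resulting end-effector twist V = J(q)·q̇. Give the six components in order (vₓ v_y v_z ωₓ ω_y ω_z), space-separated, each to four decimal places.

o_n = [-0.1966, -0.7175, -0.8943]
J₁: ẑ×o_n = [0.7175, -0.1966, 0.0000], ω = ẑ
J2: z=[-0.2588, -0.9659, 0.0000] o=[-0.1835, 0.0492, 0.0000] → [0.8638, -0.2315, 0.1858, -0.2588, -0.9659, 0.0000]
J3: z=[0.9237, -0.2475, 0.2924] o=[-0.2433, -0.4110, -0.2008] → [0.2612, 0.6542, -0.2715, 0.9237, -0.2475, 0.2924]
J4: z=[-0.3564, -0.2755, 0.8928] o=[-0.3037, -0.8105, -0.3482] → [0.0674, -0.0991, -0.0037, -0.3564, -0.2755, 0.8928]
J5: z=[-0.6681, -0.5929, -0.4497] o=[-0.2069, -1.1015, -0.1082] → [0.6388, -0.5298, -0.2505, -0.6681, -0.5929, -0.4497]
J6: z=[-0.7130, 0.6829, 0.1590] o=[-0.0473, -0.7814, -0.7674] → [-0.0968, -0.1142, 0.0564, -0.7130, 0.6829, 0.1590]
V = J·q̇ = [0.2553, -0.3916, 0.3368, -0.2858, -1.2228, 0.2554]

0.2553 -0.3916 0.3368 -0.2858 -1.2228 0.2554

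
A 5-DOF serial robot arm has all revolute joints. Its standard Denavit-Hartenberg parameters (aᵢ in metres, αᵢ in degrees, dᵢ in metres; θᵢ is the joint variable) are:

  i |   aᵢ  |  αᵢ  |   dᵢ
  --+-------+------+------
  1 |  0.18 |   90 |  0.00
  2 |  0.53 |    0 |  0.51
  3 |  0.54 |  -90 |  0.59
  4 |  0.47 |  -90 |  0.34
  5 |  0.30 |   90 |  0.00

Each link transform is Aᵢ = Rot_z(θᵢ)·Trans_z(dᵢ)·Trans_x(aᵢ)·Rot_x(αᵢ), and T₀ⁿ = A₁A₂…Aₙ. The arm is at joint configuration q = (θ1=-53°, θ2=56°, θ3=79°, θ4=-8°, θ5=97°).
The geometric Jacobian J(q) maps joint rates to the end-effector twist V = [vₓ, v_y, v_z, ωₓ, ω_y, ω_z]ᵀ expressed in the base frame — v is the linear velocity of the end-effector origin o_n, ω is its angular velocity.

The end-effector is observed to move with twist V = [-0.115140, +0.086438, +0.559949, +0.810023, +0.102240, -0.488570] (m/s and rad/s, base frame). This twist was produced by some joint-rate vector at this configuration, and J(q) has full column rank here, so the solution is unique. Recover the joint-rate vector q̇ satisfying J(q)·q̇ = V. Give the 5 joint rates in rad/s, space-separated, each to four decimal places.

o_n = [-1.0704, -0.5076, 1.0949]
J₁: ẑ×o_n = [0.5076, -1.0704, 0.0000], ω = ẑ
J2: z=[-0.7986, -0.6018, 0.0000] o=[0.1083, -0.1438, 0.0000] → [-0.6589, 0.8744, -0.4188, -0.7986, -0.6018, 0.0000]
J3: z=[-0.7986, -0.6018, 0.0000] o=[-0.1206, -0.6874, 0.4394] → [-0.3945, 0.5235, -0.7152, -0.7986, -0.6018, 0.0000]
J4: z=[-0.4255, 0.5647, -0.7071] o=[-0.8216, -0.7375, 0.8212] → [0.3171, 0.2924, 0.0427, -0.4255, 0.5647, -0.7071]
J5: z=[0.7316, 0.6746, 0.0984] o=[-1.2166, -0.3220, 0.9099] → [0.1430, -0.1209, -0.2344, 0.7316, 0.6746, 0.0984]
q̇ = J⁺·V = [-0.8450, -0.5410, -0.4160, -0.5390, -0.2510]

-0.8450 -0.5410 -0.4160 -0.5390 -0.2510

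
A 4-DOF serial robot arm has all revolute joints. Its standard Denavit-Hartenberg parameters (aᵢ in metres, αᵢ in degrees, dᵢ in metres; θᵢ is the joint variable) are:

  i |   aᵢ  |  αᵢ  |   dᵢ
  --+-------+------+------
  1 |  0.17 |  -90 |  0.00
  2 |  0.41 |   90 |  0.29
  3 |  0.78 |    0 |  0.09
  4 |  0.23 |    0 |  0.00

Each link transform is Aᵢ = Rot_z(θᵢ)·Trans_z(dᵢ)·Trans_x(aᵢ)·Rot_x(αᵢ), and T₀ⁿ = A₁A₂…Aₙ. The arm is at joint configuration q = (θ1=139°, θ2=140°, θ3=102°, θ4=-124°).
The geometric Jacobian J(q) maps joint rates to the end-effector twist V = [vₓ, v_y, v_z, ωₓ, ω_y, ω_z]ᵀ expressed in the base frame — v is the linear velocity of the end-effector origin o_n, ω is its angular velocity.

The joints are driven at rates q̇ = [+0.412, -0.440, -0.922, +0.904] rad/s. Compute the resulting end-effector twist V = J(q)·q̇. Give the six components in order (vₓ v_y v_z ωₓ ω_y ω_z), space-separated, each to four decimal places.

o_n = [-0.5397, -0.8119, -0.3653]
J₁: ẑ×o_n = [0.8119, -0.5397, 0.0000], ω = ẑ
J2: z=[-0.6561, -0.7547, 0.0000] o=[-0.1283, 0.1115, 0.0000] → [0.2757, -0.2397, 0.2954, -0.6561, -0.7547, 0.0000]
J3: z=[-0.4851, 0.4217, -0.7660] o=[-0.0815, -0.3134, -0.2635] → [-0.4248, 0.3016, 0.4350, -0.4851, 0.4217, -0.7660]
J4: z=[-0.4851, 0.4217, -0.7660] o=[-0.7195, -0.7697, -0.2282] → [-0.0901, -0.2042, -0.0554, -0.4851, 0.4217, -0.7660]
V = J·q̇ = [0.5234, -0.5796, -0.5811, 0.2974, 0.3245, 0.4258]

0.5234 -0.5796 -0.5811 0.2974 0.3245 0.4258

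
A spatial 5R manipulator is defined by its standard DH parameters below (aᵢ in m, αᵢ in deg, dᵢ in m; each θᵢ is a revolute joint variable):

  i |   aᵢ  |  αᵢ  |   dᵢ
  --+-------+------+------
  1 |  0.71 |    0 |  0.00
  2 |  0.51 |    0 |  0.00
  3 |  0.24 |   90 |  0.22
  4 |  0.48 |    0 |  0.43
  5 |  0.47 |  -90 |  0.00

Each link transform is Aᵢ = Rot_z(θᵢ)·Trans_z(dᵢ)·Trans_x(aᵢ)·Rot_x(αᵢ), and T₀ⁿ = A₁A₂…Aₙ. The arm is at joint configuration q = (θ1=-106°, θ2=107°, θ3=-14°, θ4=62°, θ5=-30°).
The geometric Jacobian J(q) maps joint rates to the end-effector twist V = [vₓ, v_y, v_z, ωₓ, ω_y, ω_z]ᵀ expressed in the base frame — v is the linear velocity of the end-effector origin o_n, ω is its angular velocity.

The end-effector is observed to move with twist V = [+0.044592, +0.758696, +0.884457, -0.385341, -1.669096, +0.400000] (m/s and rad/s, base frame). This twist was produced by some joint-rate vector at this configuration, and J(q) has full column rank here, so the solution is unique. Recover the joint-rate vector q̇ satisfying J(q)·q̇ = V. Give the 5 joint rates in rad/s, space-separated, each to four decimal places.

o_n = [1.0593, -1.2869, 0.8929]
J₁: ẑ×o_n = [1.2869, 1.0593, -0.0000], ω = ẑ
J2: z=[0.0000, 0.0000, 1.0000] o=[-0.1957, -0.6825, 0.0000] → [0.6044, 1.2550, -0.0000, 0.0000, 0.0000, 1.0000]
J3: z=[0.0000, 0.0000, 1.0000] o=[0.3142, -0.6736, 0.0000] → [0.6133, 0.7451, -0.0000, 0.0000, 0.0000, 1.0000]
J4: z=[-0.2250, -0.9744, 0.0000] o=[0.5481, -0.7276, 0.2200] → [-0.6556, 0.1514, 0.6239, -0.2250, -0.9744, 0.0000]
J5: z=[-0.2250, -0.9744, 0.0000] o=[0.6709, -1.1973, 0.6438] → [-0.2427, 0.0560, 0.3986, -0.2250, -0.9744, 0.0000]
q̇ = J⁺·V = [0.8680, 0.0130, -0.4810, 0.8950, 0.8180]

0.8680 0.0130 -0.4810 0.8950 0.8180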